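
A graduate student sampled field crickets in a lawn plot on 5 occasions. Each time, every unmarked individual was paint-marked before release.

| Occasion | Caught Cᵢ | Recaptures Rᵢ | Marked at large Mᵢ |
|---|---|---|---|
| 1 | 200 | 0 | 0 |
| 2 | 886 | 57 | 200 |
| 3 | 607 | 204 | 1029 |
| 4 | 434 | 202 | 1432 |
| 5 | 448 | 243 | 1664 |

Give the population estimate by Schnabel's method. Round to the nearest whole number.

Σ MᵢCᵢ = 0·200 + 200·886 + 1029·607 + 1432·434 + 1664·448 = 0 + 177200 + 624603 + 621488 + 745472 = 2168763
Σ Rᵢ = 0 + 57 + 204 + 202 + 243 = 706
N̂ = 2168763 / 706 ≈ 3071.9 → 3072

N ≈ 3072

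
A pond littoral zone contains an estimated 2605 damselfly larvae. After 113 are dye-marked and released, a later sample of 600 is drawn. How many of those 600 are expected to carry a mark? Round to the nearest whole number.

expected recaptures ≈ 26

The marked fraction of the population is 113/2605, so in a sample of 600 expect C·(M/N) marked.
E[R] = 113 × 600 / 2605 = 67800 / 2605 ≈ 26.0 → 26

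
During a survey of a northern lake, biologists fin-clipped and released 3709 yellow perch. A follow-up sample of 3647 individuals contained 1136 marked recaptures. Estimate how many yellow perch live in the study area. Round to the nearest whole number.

N ≈ 11,907

The marked fraction in the recapture sample should equal the marked fraction in the population: 1136/3647 = 3709/N.
N = (3709 × 3647) / 1136 = 13526723 / 1136 ≈ 11907.3 → 11907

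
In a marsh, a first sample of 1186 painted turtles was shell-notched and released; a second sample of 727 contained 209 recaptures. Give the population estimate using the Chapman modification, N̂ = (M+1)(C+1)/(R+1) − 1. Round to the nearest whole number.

N ≈ 4114

N̂ = (1186+1)(727+1)/(209+1) − 1 = 1187·728/210 − 1
= 864136/210 − 1 ≈ 4114.9 − 1 ≈ 4113.9 → 4114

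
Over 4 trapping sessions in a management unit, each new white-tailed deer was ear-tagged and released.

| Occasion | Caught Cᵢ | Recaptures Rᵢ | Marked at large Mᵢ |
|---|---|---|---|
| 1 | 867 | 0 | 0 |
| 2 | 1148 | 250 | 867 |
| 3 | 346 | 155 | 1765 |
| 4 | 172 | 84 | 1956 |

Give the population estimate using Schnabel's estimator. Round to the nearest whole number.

N ≈ 3972

Σ MᵢCᵢ = 0·867 + 867·1148 + 1765·346 + 1956·172 = 0 + 995316 + 610690 + 336432 = 1942438
Σ Rᵢ = 0 + 250 + 155 + 84 = 489
N̂ = 1942438 / 489 ≈ 3972.3 → 3972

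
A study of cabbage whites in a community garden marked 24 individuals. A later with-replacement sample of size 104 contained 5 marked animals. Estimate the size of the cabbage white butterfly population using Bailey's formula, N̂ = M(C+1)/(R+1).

N = 420

N̂ = 24·(104+1)/(5+1) = 24·105/6 = 2520/6 = 420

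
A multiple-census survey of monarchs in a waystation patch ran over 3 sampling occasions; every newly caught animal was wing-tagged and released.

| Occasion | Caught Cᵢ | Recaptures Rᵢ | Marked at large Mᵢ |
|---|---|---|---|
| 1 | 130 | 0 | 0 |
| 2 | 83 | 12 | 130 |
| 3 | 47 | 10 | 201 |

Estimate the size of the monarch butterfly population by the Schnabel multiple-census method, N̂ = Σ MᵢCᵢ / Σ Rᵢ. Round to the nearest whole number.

N ≈ 920

Σ MᵢCᵢ = 0·130 + 130·83 + 201·47 = 0 + 10790 + 9447 = 20237
Σ Rᵢ = 0 + 12 + 10 = 22
N̂ = 20237 / 22 ≈ 919.9 → 920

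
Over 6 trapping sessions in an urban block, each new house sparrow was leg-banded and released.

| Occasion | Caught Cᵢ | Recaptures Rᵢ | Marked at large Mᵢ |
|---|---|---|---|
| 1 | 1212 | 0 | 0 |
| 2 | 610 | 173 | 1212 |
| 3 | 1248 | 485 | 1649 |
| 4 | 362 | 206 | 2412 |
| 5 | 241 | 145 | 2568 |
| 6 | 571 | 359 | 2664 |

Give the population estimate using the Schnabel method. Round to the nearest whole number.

Σ MᵢCᵢ = 0·1212 + 1212·610 + 1649·1248 + 2412·362 + 2568·241 + 2664·571 = 0 + 739320 + 2057952 + 873144 + 618888 + 1521144 = 5810448
Σ Rᵢ = 0 + 173 + 485 + 206 + 145 + 359 = 1368
N̂ = 5810448 / 1368 ≈ 4247.4 → 4247

N ≈ 4247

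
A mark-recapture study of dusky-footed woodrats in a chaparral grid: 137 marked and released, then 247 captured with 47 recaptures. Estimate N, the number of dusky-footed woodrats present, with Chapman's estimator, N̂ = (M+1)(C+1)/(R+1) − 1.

N = 712

N̂ = (137+1)(247+1)/(47+1) − 1 = 138·248/48 − 1
= 34224/48 − 1 = 713 − 1 = 712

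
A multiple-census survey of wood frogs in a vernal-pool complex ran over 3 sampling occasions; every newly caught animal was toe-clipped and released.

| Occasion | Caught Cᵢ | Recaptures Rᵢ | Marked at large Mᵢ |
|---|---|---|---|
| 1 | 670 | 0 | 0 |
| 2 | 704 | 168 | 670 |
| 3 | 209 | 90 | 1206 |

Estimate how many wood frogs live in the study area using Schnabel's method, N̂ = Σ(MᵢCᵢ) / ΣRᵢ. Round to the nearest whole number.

Σ MᵢCᵢ = 0·670 + 670·704 + 1206·209 = 0 + 471680 + 252054 = 723734
Σ Rᵢ = 0 + 168 + 90 = 258
N̂ = 723734 / 258 ≈ 2805.2 → 2805

N ≈ 2805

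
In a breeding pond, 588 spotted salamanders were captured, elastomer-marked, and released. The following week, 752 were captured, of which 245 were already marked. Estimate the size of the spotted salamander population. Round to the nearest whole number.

N = (588 × 752) / 245 = 442176 / 245 ≈ 1804.8 → 1805

N ≈ 1805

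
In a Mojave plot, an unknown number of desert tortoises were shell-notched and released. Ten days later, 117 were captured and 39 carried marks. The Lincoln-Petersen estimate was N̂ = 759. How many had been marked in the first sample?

From N = M·C/R: M = N·R / C = 759·39 / 117 = 29601 / 117 = 253.

M = 253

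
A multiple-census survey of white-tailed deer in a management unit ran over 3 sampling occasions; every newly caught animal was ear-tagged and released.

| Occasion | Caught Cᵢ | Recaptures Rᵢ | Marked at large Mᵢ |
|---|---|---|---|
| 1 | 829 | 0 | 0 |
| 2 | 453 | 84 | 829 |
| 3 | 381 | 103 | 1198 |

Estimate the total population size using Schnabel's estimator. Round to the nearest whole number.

N ≈ 4449

Σ MᵢCᵢ = 0·829 + 829·453 + 1198·381 = 0 + 375537 + 456438 = 831975
Σ Rᵢ = 0 + 84 + 103 = 187
N̂ = 831975 / 187 ≈ 4449.1 → 4449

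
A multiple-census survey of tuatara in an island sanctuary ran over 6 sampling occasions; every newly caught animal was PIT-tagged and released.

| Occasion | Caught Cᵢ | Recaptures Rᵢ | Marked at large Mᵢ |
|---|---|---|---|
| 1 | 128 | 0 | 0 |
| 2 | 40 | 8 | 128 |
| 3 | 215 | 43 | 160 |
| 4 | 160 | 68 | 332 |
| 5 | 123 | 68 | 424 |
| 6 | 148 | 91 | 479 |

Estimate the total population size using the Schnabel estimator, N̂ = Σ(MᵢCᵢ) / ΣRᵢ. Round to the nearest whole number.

N ≈ 776

Σ MᵢCᵢ = 0·128 + 128·40 + 160·215 + 332·160 + 424·123 + 479·148 = 0 + 5120 + 34400 + 53120 + 52152 + 70892 = 215684
Σ Rᵢ = 0 + 8 + 43 + 68 + 68 + 91 = 278
N̂ = 215684 / 278 ≈ 775.8 → 776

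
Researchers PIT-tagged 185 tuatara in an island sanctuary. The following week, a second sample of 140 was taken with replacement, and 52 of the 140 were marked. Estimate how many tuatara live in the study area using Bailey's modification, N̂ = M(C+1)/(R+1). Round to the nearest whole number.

N ≈ 492

N̂ = 185·(140+1)/(52+1) = 185·141/53 = 26085/53 ≈ 492.2 → 492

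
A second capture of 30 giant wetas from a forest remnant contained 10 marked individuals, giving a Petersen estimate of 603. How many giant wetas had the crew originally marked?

From N = M·C/R: M = N·R / C = 603·10 / 30 = 6030 / 30 = 201.

M = 201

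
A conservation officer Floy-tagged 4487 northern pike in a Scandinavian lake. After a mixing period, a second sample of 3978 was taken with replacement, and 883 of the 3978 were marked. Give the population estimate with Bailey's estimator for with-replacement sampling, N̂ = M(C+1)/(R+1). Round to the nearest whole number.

N̂ = 4487·(3978+1)/(883+1) = 4487·3979/884 = 17853773/884 ≈ 20196.6 → 20197

N ≈ 20,197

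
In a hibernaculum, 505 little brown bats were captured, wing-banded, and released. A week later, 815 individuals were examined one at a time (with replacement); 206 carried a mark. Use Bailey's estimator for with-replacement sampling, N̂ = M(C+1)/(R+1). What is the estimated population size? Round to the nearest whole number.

N̂ = 505·(815+1)/(206+1) = 505·816/207 = 412080/207 ≈ 1990.7 → 1991

N ≈ 1991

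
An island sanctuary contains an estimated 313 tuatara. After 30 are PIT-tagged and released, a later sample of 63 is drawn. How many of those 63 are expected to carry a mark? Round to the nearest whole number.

expected recaptures ≈ 6

The marked fraction of the population is 30/313, so in a sample of 63 expect C·(M/N) marked.
E[R] = 30 × 63 / 313 = 1890 / 313 ≈ 6.0 → 6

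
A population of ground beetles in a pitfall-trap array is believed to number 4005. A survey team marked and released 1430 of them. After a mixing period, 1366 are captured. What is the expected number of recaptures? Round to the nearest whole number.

The marked fraction of the population is 1430/4005, so in a sample of 1366 expect C·(M/N) marked.
E[R] = 1430 × 1366 / 4005 = 1953380 / 4005 ≈ 487.7 → 488

expected recaptures ≈ 488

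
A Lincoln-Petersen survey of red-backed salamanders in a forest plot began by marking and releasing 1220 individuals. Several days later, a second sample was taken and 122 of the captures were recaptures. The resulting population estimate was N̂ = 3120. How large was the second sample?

C = 312

From N = M·C/R: C = N·R / M = 3120·122 / 1220 = 380640 / 1220 = 312.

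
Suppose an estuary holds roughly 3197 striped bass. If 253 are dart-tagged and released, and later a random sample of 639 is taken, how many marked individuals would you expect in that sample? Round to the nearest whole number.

expected recaptures ≈ 51

The marked fraction of the population is 253/3197, so in a sample of 639 expect C·(M/N) marked.
E[R] = 253 × 639 / 3197 = 161667 / 3197 ≈ 50.6 → 51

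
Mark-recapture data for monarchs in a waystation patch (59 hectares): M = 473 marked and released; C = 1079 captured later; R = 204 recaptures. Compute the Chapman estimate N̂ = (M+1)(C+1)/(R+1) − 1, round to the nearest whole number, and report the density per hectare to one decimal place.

density ≈ 42.3 monarchs per hectare

N̂ = 474·1080/205 − 1 = 511920/205 − 1 ≈ 2496.2 → 2496
Density = N̂ / area = 2496 / 59 ≈ 42.31 → 42.3 per hectare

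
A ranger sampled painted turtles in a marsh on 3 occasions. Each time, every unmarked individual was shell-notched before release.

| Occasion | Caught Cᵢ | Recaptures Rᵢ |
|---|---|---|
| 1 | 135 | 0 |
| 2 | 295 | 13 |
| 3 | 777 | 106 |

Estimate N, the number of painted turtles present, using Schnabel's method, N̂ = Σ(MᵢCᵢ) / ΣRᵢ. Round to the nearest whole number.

Marked at large before each occasion: Mᵢ = Σⱼ<ᵢ (Cⱼ − Rⱼ) → M1=0, M2=135, M3=417
Σ MᵢCᵢ = 0·135 + 135·295 + 417·777 = 0 + 39825 + 324009 = 363834
Σ Rᵢ = 0 + 13 + 106 = 119
N̂ = 363834 / 119 ≈ 3057.4 → 3057

N ≈ 3057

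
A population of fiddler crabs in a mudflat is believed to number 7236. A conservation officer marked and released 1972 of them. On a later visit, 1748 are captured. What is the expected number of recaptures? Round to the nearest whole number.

expected recaptures ≈ 476

The marked fraction of the population is 1972/7236, so in a sample of 1748 expect C·(M/N) marked.
E[R] = 1972 × 1748 / 7236 = 3447056 / 7236 ≈ 476.4 → 476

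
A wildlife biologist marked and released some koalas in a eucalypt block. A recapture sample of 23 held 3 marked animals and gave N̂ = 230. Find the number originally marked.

M = 30

From N = M·C/R: M = N·R / C = 230·3 / 23 = 690 / 23 = 30.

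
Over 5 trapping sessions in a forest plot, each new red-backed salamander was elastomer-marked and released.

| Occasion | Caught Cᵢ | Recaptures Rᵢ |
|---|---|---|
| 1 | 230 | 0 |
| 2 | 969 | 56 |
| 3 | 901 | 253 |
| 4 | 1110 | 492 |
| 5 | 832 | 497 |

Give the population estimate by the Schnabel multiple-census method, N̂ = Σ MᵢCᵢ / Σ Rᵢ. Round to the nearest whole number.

N ≈ 4041

Marked at large before each occasion: Mᵢ = Σⱼ<ᵢ (Cⱼ − Rⱼ) → M1=0, M2=230, M3=1143, M4=1791, M5=2409
Σ MᵢCᵢ = 0·230 + 230·969 + 1143·901 + 1791·1110 + 2409·832 = 0 + 222870 + 1029843 + 1988010 + 2004288 = 5245011
Σ Rᵢ = 0 + 56 + 253 + 492 + 497 = 1298
N̂ = 5245011 / 1298 ≈ 4040.8 → 4041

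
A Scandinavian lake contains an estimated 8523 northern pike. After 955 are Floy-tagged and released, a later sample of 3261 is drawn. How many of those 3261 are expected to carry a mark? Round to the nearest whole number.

Expected recaptures E[R] = M·C / N.
E[R] = 955 × 3261 / 8523 = 3114255 / 8523 ≈ 365.4 → 365

expected recaptures ≈ 365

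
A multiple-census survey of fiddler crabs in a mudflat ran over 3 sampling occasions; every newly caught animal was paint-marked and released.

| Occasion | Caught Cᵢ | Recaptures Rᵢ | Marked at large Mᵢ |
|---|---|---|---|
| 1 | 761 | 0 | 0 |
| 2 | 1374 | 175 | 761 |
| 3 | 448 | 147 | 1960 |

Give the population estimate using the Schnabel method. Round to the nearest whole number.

Σ MᵢCᵢ = 0·761 + 761·1374 + 1960·448 = 0 + 1045614 + 878080 = 1923694
Σ Rᵢ = 0 + 175 + 147 = 322
N̂ = 1923694 / 322 ≈ 5974.2 → 5974

N ≈ 5974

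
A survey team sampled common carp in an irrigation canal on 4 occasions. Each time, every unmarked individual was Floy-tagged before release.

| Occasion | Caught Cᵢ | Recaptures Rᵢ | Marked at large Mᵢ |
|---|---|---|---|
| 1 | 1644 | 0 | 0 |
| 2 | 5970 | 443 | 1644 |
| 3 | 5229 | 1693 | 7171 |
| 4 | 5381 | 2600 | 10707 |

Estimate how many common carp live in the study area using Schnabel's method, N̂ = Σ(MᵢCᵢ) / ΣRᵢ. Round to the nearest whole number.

N ≈ 22,155

Σ MᵢCᵢ = 0·1644 + 1644·5970 + 7171·5229 + 10707·5381 = 0 + 9814680 + 37497159 + 57614367 = 104926206
Σ Rᵢ = 0 + 443 + 1693 + 2600 = 4736
N̂ = 104926206 / 4736 ≈ 22155.0 → 22155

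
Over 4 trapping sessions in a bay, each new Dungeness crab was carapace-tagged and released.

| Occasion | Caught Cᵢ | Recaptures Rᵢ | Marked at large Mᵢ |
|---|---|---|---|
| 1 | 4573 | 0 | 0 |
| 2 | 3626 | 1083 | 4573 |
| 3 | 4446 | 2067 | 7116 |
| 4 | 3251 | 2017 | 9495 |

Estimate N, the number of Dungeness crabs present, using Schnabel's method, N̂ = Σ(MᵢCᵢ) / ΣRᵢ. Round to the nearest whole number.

Σ MᵢCᵢ = 0·4573 + 4573·3626 + 7116·4446 + 9495·3251 = 0 + 16581698 + 31637736 + 30868245 = 79087679
Σ Rᵢ = 0 + 1083 + 2067 + 2017 = 5167
N̂ = 79087679 / 5167 ≈ 15306.3 → 15306

N ≈ 15,306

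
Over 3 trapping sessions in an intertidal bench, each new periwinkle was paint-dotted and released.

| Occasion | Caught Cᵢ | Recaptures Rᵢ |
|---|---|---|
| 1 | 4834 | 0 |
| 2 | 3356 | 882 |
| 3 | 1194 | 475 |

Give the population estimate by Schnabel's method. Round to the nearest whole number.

N ≈ 18,385

Marked at large before each occasion: Mᵢ = Σⱼ<ᵢ (Cⱼ − Rⱼ) → M1=0, M2=4834, M3=7308
Σ MᵢCᵢ = 0·4834 + 4834·3356 + 7308·1194 = 0 + 16222904 + 8725752 = 24948656
Σ Rᵢ = 0 + 882 + 475 = 1357
N̂ = 24948656 / 1357 ≈ 18385.2 → 18385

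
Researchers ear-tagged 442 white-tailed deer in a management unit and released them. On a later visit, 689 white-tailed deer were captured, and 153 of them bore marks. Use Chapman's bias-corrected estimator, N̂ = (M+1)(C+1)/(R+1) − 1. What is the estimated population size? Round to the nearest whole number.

N ≈ 1984

N̂ = (442+1)(689+1)/(153+1) − 1 = 443·690/154 − 1
= 305670/154 − 1 ≈ 1984.9 − 1 ≈ 1983.9 → 1984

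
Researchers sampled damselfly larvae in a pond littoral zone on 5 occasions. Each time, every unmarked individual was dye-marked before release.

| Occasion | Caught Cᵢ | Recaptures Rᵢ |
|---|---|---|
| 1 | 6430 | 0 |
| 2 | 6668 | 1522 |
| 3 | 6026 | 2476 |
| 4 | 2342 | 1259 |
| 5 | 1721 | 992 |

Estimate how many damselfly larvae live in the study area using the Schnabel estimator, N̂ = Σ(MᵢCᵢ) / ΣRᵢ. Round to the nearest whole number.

N ≈ 28,157

Marked at large before each occasion: Mᵢ = Σⱼ<ᵢ (Cⱼ − Rⱼ) → M1=0, M2=6430, M3=11576, M4=15126, M5=16209
Σ MᵢCᵢ = 0·6430 + 6430·6668 + 11576·6026 + 15126·2342 + 16209·1721 = 0 + 42875240 + 69756976 + 35425092 + 27895689 = 175952997
Σ Rᵢ = 0 + 1522 + 2476 + 1259 + 992 = 6249
N̂ = 175952997 / 6249 ≈ 28157.0 → 28157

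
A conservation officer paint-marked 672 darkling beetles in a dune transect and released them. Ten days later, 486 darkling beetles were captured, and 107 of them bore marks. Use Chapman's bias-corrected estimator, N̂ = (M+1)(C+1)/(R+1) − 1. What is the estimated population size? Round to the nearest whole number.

N̂ = (672+1)(486+1)/(107+1) − 1 = 673·487/108 − 1
= 327751/108 − 1 ≈ 3034.7 − 1 ≈ 3033.7 → 3034

N ≈ 3034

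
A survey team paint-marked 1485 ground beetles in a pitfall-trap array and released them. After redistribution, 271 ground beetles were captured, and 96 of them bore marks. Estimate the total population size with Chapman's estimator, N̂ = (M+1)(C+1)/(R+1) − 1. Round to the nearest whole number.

N ≈ 4166

N̂ = (1485+1)(271+1)/(96+1) − 1 = 1486·272/97 − 1
= 404192/97 − 1 ≈ 4166.9 − 1 ≈ 4165.9 → 4166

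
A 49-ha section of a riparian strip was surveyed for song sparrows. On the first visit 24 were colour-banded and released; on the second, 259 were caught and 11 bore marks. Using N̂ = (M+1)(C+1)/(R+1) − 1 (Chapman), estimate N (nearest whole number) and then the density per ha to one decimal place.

density ≈ 11.0 song sparrows per ha

N̂ = 25·260/12 − 1 = 6500/12 − 1 ≈ 540.7 → 541
Density = N̂ / area = 541 / 49 ≈ 11.04 → 11.0 per ha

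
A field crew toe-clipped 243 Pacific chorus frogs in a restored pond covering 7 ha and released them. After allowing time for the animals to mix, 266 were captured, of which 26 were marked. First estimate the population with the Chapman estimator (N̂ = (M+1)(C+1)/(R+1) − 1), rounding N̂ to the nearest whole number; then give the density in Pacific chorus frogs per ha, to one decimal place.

N̂ = 244·267/27 − 1 = 65148/27 − 1 ≈ 2411.9 → 2412
Density = N̂ / area = 2412 / 7 ≈ 344.57 → 344.6 per ha

density ≈ 344.6 Pacific chorus frogs per ha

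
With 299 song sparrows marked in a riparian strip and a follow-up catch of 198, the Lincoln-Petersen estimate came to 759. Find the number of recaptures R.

R = 78

From N = M·C/R: R = M·C / N = 299·198 / 759 = 59202 / 759 = 78.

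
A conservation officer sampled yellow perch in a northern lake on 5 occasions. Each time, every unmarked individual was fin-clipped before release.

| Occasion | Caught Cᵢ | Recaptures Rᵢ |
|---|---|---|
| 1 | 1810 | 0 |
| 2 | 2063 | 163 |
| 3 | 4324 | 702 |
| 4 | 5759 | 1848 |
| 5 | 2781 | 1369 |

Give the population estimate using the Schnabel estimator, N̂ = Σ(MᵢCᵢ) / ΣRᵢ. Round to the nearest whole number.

N ≈ 22,849

Marked at large before each occasion: Mᵢ = Σⱼ<ᵢ (Cⱼ − Rⱼ) → M1=0, M2=1810, M3=3710, M4=7332, M5=11243
Σ MᵢCᵢ = 0·1810 + 1810·2063 + 3710·4324 + 7332·5759 + 11243·2781 = 0 + 3734030 + 16042040 + 42224988 + 31266783 = 93267841
Σ Rᵢ = 0 + 163 + 702 + 1848 + 1369 = 4082
N̂ = 93267841 / 4082 ≈ 22848.6 → 22849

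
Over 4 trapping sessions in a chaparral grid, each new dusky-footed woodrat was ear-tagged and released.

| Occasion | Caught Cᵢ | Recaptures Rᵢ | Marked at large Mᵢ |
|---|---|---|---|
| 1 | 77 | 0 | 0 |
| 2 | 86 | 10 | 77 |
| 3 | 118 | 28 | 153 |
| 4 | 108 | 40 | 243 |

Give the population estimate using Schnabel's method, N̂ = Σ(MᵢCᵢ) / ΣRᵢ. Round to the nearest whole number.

Σ MᵢCᵢ = 0·77 + 77·86 + 153·118 + 243·108 = 0 + 6622 + 18054 + 26244 = 50920
Σ Rᵢ = 0 + 10 + 28 + 40 = 78
N̂ = 50920 / 78 ≈ 652.8 → 653

N ≈ 653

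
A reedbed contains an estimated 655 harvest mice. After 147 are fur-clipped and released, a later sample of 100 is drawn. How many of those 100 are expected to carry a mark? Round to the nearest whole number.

Expected recaptures E[R] = M·C / N.
E[R] = 147 × 100 / 655 = 14700 / 655 ≈ 22.4 → 22

expected recaptures ≈ 22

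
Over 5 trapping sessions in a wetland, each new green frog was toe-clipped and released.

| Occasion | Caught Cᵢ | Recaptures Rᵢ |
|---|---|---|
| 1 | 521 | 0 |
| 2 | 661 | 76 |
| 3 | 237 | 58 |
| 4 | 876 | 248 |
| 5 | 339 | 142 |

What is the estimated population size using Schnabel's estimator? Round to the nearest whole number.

N ≈ 4543

Marked at large before each occasion: Mᵢ = Σⱼ<ᵢ (Cⱼ − Rⱼ) → M1=0, M2=521, M3=1106, M4=1285, M5=1913
Σ MᵢCᵢ = 0·521 + 521·661 + 1106·237 + 1285·876 + 1913·339 = 0 + 344381 + 262122 + 1125660 + 648507 = 2380670
Σ Rᵢ = 0 + 76 + 58 + 248 + 142 = 524
N̂ = 2380670 / 524 ≈ 4543.3 → 4543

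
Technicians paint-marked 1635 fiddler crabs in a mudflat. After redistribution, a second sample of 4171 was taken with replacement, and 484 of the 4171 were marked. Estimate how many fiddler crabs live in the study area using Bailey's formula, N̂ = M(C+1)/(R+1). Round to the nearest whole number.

N ≈ 14,064

N̂ = 1635·(4171+1)/(484+1) = 1635·4172/485 = 6821220/485 ≈ 14064.4 → 14064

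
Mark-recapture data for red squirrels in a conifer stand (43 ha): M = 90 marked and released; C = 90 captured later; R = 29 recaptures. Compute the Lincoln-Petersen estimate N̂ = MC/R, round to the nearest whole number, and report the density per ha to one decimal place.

density ≈ 6.5 red squirrels per ha

N̂ = 90·90/29 = 8100/29 ≈ 279.3 → 279
Density = N̂ / area = 279 / 43 ≈ 6.49 → 6.5 per ha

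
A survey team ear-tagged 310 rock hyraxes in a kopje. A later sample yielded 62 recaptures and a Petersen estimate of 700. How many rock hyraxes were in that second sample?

C = 140

From N = M·C/R: C = N·R / M = 700·62 / 310 = 43400 / 310 = 140.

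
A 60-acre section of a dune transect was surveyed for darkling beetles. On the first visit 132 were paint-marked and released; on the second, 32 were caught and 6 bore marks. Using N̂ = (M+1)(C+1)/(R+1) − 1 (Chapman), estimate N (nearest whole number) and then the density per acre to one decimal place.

N̂ = 133·33/7 − 1 = 4389/7 − 1 = 626
Density = N̂ / area = 626 / 60 ≈ 10.43 → 10.4 per acre

density ≈ 10.4 darkling beetles per acre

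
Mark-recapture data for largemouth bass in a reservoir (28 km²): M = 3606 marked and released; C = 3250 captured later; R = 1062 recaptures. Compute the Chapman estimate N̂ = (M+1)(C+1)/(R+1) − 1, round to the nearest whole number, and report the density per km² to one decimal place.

N̂ = 3607·3251/1063 − 1 = 11726357/1063 − 1 ≈ 11030.4 → 11030
Density = N̂ / area = 11030 / 28 ≈ 393.93 → 393.9 per km²

density ≈ 393.9 largemouth bass per km²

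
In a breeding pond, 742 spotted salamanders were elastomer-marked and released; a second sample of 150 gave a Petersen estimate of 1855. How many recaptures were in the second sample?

From N = M·C/R: R = M·C / N = 742·150 / 1855 = 111300 / 1855 = 60.

R = 60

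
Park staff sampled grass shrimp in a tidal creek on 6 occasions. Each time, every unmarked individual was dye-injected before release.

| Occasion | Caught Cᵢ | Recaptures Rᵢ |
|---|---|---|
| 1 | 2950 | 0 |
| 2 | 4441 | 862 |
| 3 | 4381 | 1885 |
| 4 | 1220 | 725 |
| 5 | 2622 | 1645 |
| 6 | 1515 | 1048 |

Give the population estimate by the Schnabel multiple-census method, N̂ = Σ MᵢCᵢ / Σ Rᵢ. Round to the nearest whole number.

Marked at large before each occasion: Mᵢ = Σⱼ<ᵢ (Cⱼ − Rⱼ) → M1=0, M2=2950, M3=6529, M4=9025, M5=9520, M6=10497
Σ MᵢCᵢ = 0·2950 + 2950·4441 + 6529·4381 + 9025·1220 + 9520·2622 + 10497·1515 = 0 + 13100950 + 28603549 + 11010500 + 24961440 + 15902955 = 93579394
Σ Rᵢ = 0 + 862 + 1885 + 725 + 1645 + 1048 = 6165
N̂ = 93579394 / 6165 ≈ 15179.1 → 15179

N ≈ 15,179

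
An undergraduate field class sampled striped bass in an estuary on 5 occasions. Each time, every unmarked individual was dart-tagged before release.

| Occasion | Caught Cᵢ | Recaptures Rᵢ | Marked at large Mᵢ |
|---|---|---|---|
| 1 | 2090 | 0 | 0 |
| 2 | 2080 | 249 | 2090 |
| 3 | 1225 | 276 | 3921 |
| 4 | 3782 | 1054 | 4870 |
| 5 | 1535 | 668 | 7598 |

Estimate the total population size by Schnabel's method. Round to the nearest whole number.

Σ MᵢCᵢ = 0·2090 + 2090·2080 + 3921·1225 + 4870·3782 + 7598·1535 = 0 + 4347200 + 4803225 + 18418340 + 11662930 = 39231695
Σ Rᵢ = 0 + 249 + 276 + 1054 + 668 = 2247
N̂ = 39231695 / 2247 ≈ 17459.6 → 17460

N ≈ 17,460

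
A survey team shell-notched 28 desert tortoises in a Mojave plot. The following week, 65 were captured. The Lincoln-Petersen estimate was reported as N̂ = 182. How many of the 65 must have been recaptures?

R = 10

From N = M·C/R: R = M·C / N = 28·65 / 182 = 1820 / 182 = 10.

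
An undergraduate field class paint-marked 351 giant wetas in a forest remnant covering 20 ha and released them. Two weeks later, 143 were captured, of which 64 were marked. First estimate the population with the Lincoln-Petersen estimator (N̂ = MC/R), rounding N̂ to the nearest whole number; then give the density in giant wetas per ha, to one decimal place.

density ≈ 39.2 giant wetas per ha

N̂ = 351·143/64 = 50193/64 ≈ 784.3 → 784
Density = N̂ / area = 784 / 20 ≈ 39.20 → 39.2 per ha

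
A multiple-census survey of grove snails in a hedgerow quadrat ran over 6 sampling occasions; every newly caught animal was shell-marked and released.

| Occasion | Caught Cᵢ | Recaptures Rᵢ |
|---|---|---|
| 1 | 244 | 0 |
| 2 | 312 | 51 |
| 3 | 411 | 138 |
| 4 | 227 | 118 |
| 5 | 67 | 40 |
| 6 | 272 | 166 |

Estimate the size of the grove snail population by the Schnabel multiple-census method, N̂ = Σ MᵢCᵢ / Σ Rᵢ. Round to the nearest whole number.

Marked at large before each occasion: Mᵢ = Σⱼ<ᵢ (Cⱼ − Rⱼ) → M1=0, M2=244, M3=505, M4=778, M5=887, M6=914
Σ MᵢCᵢ = 0·244 + 244·312 + 505·411 + 778·227 + 887·67 + 914·272 = 0 + 76128 + 207555 + 176606 + 59429 + 248608 = 768326
Σ Rᵢ = 0 + 51 + 138 + 118 + 40 + 166 = 513
N̂ = 768326 / 513 ≈ 1497.7 → 1498

N ≈ 1498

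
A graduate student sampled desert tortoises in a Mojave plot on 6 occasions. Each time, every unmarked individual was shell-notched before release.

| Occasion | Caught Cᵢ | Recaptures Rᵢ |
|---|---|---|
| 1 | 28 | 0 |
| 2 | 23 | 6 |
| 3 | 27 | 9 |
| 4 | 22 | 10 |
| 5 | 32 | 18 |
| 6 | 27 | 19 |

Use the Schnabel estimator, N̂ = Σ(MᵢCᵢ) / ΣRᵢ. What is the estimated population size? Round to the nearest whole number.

Marked at large before each occasion: Mᵢ = Σⱼ<ᵢ (Cⱼ − Rⱼ) → M1=0, M2=28, M3=45, M4=63, M5=75, M6=89
Σ MᵢCᵢ = 0·28 + 28·23 + 45·27 + 63·22 + 75·32 + 89·27 = 0 + 644 + 1215 + 1386 + 2400 + 2403 = 8048
Σ Rᵢ = 0 + 6 + 9 + 10 + 18 + 19 = 62
N̂ = 8048 / 62 ≈ 129.8 → 130

N ≈ 130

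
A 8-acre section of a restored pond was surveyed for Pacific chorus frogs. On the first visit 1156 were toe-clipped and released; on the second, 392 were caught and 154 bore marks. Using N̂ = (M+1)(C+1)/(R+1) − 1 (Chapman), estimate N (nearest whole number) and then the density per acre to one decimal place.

N̂ = 1157·393/155 − 1 = 454701/155 − 1 ≈ 2932.6 → 2933
Density = N̂ / area = 2933 / 8 ≈ 366.62 → 366.6 per acre

density ≈ 366.6 Pacific chorus frogs per acre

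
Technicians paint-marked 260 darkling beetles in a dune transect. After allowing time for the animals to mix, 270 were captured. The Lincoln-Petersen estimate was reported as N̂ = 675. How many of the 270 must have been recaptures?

From N = M·C/R: R = M·C / N = 260·270 / 675 = 70200 / 675 = 104.

R = 104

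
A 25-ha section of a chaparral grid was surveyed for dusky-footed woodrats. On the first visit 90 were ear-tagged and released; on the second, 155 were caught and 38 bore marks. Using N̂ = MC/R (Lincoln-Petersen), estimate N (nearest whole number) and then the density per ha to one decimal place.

density ≈ 14.7 dusky-footed woodrats per ha

N̂ = 90·155/38 = 13950/38 ≈ 367.1 → 367
Density = N̂ / area = 367 / 25 ≈ 14.68 → 14.7 per ha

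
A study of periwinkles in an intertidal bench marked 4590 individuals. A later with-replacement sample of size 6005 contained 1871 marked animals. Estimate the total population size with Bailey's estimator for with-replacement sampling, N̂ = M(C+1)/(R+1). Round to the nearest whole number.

N̂ = 4590·(6005+1)/(1871+1) = 4590·6006/1872 = 27567540/1872 ≈ 14726.2 → 14726

N ≈ 14,726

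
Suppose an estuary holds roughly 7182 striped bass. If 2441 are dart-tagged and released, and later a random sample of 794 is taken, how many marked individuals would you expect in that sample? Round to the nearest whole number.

The marked fraction of the population is 2441/7182, so in a sample of 794 expect C·(M/N) marked.
E[R] = 2441 × 794 / 7182 = 1938154 / 7182 ≈ 269.9 → 270

expected recaptures ≈ 270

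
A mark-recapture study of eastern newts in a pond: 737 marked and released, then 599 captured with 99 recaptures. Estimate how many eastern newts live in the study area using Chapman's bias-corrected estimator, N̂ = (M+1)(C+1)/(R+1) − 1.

N = 4427

N̂ = (737+1)(599+1)/(99+1) − 1 = 738·600/100 − 1
= 442800/100 − 1 = 4428 − 1 = 4427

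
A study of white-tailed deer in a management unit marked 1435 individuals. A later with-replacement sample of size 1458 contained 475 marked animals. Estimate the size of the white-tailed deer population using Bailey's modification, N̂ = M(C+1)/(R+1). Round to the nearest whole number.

N ≈ 4398

N̂ = 1435·(1458+1)/(475+1) = 1435·1459/476 = 2093665/476 ≈ 4398.46 → 4398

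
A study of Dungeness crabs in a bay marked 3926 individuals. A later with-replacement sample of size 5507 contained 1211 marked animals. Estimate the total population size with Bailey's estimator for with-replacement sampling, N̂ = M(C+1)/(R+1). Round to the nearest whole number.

N ≈ 17,842

N̂ = 3926·(5507+1)/(1211+1) = 3926·5508/1212 = 21624408/1212 ≈ 17841.9 → 17842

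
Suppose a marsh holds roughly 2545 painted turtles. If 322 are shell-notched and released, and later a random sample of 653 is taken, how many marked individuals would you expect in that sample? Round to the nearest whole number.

expected recaptures ≈ 83

Expected recaptures E[R] = M·C / N.
E[R] = 322 × 653 / 2545 = 210266 / 2545 ≈ 82.6 → 83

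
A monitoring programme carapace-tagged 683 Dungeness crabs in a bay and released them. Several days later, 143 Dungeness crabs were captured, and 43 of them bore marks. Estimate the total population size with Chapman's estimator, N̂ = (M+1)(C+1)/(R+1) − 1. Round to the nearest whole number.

N ≈ 2238

N̂ = (683+1)(143+1)/(43+1) − 1 = 684·144/44 − 1
= 98496/44 − 1 ≈ 2238.5 − 1 ≈ 2237.5 → 2238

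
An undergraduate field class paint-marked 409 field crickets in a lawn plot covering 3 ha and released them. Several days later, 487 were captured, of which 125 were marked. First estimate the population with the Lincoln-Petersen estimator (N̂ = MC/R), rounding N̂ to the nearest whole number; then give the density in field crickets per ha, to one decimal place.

N̂ = 409·487/125 = 199183/125 ≈ 1593.46 → 1593
Density = N̂ / area = 1593 / 3 = 531.0 per ha

density ≈ 531.0 field crickets per ha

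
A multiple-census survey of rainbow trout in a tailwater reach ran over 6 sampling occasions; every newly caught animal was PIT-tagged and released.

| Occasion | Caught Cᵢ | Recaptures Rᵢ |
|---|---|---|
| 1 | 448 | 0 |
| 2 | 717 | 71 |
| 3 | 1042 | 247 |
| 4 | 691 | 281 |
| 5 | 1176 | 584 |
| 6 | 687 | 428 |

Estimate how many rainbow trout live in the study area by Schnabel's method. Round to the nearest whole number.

N ≈ 4628

Marked at large before each occasion: Mᵢ = Σⱼ<ᵢ (Cⱼ − Rⱼ) → M1=0, M2=448, M3=1094, M4=1889, M5=2299, M6=2891
Σ MᵢCᵢ = 0·448 + 448·717 + 1094·1042 + 1889·691 + 2299·1176 + 2891·687 = 0 + 321216 + 1139948 + 1305299 + 2703624 + 1986117 = 7456204
Σ Rᵢ = 0 + 71 + 247 + 281 + 584 + 428 = 1611
N̂ = 7456204 / 1611 ≈ 4628.3 → 4628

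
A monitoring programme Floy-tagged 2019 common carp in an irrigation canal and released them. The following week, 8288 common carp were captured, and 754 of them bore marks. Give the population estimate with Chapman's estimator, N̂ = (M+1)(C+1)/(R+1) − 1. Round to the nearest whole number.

N ≈ 22,176

N̂ = (2019+1)(8288+1)/(754+1) − 1 = 2020·8289/755 − 1
= 16743780/755 − 1 ≈ 22177.2 − 1 ≈ 22176.2 → 22176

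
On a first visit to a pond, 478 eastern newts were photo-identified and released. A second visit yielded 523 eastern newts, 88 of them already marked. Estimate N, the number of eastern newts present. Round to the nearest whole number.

N ≈ 2841

N = (478 × 523) / 88 = 249994 / 88 ≈ 2840.8 → 2841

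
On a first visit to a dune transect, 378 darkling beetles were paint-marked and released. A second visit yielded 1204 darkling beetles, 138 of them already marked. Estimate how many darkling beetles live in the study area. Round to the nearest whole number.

N = (378 × 1204) / 138 = 455112 / 138 ≈ 3297.9 → 3298

N ≈ 3298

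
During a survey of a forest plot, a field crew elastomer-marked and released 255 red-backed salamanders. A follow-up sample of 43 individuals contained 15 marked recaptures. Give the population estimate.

N = (255 × 43) / 15 = 10965 / 15 = 731

N = 731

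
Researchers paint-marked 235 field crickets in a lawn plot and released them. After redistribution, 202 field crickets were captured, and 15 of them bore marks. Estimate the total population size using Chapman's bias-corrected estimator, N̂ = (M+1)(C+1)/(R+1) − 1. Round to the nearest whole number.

N ≈ 2993

N̂ = (235+1)(202+1)/(15+1) − 1 = 236·203/16 − 1
= 47908/16 − 1 ≈ 2994.2 − 1 ≈ 2993.2 → 2993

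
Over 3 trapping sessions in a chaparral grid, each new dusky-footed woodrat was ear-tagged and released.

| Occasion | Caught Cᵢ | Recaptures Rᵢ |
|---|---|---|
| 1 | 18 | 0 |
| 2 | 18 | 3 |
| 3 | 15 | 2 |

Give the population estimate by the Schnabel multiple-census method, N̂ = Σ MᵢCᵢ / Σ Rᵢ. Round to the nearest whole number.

Marked at large before each occasion: Mᵢ = Σⱼ<ᵢ (Cⱼ − Rⱼ) → M1=0, M2=18, M3=33
Σ MᵢCᵢ = 0·18 + 18·18 + 33·15 = 0 + 324 + 495 = 819
Σ Rᵢ = 0 + 3 + 2 = 5
N̂ = 819 / 5 ≈ 163.8 → 164

N ≈ 164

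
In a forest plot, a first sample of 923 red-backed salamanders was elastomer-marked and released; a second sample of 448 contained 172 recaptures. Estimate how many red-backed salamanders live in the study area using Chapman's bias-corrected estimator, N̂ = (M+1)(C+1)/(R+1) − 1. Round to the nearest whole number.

N ≈ 2397

N̂ = (923+1)(448+1)/(172+1) − 1 = 924·449/173 − 1
= 414876/173 − 1 ≈ 2398.1 − 1 ≈ 2397.1 → 2397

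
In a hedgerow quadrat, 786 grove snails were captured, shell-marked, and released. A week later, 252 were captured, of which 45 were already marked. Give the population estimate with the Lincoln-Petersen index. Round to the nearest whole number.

N ≈ 4402

N = (786 × 252) / 45 = 198072 / 45 ≈ 4401.6 → 4402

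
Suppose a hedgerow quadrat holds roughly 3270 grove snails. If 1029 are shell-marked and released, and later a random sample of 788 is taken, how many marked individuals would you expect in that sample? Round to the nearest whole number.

The marked fraction of the population is 1029/3270, so in a sample of 788 expect C·(M/N) marked.
E[R] = 1029 × 788 / 3270 = 810852 / 3270 ≈ 248.0 → 248

expected recaptures ≈ 248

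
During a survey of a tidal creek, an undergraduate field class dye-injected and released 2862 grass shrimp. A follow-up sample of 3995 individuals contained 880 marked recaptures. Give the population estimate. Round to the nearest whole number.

If marked individuals mix randomly, R/C ≈ M/N, giving N ≈ M·C/R.
N = (2862 × 3995) / 880 = 11433690 / 880 ≈ 12992.8 → 12993

N ≈ 12,993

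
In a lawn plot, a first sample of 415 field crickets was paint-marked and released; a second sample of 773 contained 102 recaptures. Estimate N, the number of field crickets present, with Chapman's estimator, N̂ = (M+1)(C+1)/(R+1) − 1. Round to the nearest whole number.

N ≈ 3125

N̂ = (415+1)(773+1)/(102+1) − 1 = 416·774/103 − 1
= 321984/103 − 1 ≈ 3126.1 − 1 ≈ 3125.1 → 3125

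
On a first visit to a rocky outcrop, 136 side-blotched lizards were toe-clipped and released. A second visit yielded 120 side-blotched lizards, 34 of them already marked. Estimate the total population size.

The marked fraction in the recapture sample should equal the marked fraction in the population: 34/120 = 136/N.
N = (136 × 120) / 34 = 16320 / 34 = 480

N = 480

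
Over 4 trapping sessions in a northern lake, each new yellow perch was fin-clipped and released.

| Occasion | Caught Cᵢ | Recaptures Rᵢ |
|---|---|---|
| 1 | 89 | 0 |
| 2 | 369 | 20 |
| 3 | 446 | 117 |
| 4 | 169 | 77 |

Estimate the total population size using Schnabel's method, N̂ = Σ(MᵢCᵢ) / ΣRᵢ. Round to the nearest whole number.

N ≈ 1672

Marked at large before each occasion: Mᵢ = Σⱼ<ᵢ (Cⱼ − Rⱼ) → M1=0, M2=89, M3=438, M4=767
Σ MᵢCᵢ = 0·89 + 89·369 + 438·446 + 767·169 = 0 + 32841 + 195348 + 129623 = 357812
Σ Rᵢ = 0 + 20 + 117 + 77 = 214
N̂ = 357812 / 214 ≈ 1672.0 → 1672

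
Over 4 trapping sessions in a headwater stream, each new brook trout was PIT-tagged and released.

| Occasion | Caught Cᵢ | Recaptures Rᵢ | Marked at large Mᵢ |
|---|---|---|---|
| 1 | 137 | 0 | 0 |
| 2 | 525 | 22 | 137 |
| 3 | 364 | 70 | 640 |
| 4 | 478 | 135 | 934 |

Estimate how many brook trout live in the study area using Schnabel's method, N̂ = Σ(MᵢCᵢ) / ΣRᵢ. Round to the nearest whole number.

Σ MᵢCᵢ = 0·137 + 137·525 + 640·364 + 934·478 = 0 + 71925 + 232960 + 446452 = 751337
Σ Rᵢ = 0 + 22 + 70 + 135 = 227
N̂ = 751337 / 227 ≈ 3309.9 → 3310

N ≈ 3310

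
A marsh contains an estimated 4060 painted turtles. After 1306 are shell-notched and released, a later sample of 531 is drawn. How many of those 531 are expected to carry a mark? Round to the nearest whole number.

The marked fraction of the population is 1306/4060, so in a sample of 531 expect C·(M/N) marked.
E[R] = 1306 × 531 / 4060 = 693486 / 4060 ≈ 170.8 → 171

expected recaptures ≈ 171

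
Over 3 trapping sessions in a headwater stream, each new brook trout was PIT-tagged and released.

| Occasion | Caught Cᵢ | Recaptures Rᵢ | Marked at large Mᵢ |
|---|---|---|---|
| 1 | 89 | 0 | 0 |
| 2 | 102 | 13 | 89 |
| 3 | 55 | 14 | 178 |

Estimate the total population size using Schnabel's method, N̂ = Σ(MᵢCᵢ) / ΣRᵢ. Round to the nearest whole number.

Σ MᵢCᵢ = 0·89 + 89·102 + 178·55 = 0 + 9078 + 9790 = 18868
Σ Rᵢ = 0 + 13 + 14 = 27
N̂ = 18868 / 27 ≈ 698.8 → 699

N ≈ 699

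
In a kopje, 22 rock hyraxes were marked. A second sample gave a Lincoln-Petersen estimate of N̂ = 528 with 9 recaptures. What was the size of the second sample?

From N = M·C/R: C = N·R / M = 528·9 / 22 = 4752 / 22 = 216.

C = 216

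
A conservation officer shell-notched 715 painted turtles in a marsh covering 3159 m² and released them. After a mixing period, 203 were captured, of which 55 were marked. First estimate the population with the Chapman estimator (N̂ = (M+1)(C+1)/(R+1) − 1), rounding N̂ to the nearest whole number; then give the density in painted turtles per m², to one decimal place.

density ≈ 0.8 painted turtles per m²

N̂ = 716·204/56 − 1 = 146064/56 − 1 ≈ 2607.3 → 2607
Density = N̂ / area = 2607 / 3159 ≈ 0.83 → 0.8 per m²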